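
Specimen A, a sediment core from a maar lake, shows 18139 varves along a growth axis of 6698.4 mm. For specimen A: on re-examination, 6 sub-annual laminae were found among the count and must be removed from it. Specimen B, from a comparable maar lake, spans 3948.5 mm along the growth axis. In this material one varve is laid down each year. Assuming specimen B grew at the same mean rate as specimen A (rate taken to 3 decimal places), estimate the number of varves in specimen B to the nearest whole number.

10701 varves

Specimen A: adjusted count: 18139 − 6 = 18133 varves.
A: Mean rate = 6698.4 mm / 18133 years ≈ 0.369 mm per year.
Specimen B: 3948.5 mm / 0.369 mm per year = 10700.54 years ≈ 10701 varves.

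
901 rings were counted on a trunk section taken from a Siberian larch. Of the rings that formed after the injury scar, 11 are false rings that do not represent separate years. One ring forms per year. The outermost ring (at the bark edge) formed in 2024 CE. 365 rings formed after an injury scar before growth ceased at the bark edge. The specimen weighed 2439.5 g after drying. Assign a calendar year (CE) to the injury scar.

365 rings formed after the injury scar.
Excluding 11 false rings: 365 − 11 = 354.
The ring at the bark edge is 2024 CE, so the injury scar dates to 2024 − 354 = 1670 CE.

1670 CE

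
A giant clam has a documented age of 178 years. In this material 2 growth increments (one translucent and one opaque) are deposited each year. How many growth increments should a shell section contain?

178 years at 2 growth increments per year gives 178 × 2 = 356 growth increments.
So 356 growth increments should be present.

356 growth increments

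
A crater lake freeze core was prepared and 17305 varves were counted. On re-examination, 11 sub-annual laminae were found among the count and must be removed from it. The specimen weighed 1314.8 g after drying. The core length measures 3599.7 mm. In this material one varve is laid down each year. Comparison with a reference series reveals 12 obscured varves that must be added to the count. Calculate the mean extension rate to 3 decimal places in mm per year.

True varve count = 17305 − 11 + 12 = 17306.
Extension rate ≈ 3599.7 / 17306 = 0.208 mm per year.

0.208 mm per year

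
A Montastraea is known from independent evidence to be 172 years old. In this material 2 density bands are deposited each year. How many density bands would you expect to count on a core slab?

344 density bands

With 2 density bands per year, 172 years would produce 172 × 2 = 344 density bands.
So 344 density bands should be present.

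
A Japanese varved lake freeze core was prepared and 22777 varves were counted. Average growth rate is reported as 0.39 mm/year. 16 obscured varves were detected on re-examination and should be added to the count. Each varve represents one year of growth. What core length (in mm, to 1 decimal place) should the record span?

True varve count = 22777 + 16 = 22793.
Length ≈ 0.39 × 22793 = 8889.3 mm.

8889.3 mm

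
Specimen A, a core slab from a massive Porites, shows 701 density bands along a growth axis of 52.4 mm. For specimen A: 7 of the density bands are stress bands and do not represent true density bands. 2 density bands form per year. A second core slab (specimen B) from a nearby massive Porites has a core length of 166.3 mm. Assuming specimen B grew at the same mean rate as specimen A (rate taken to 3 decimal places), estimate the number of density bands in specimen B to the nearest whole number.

2203 density bands

Specimen A: adjusted count: 701 − 7 = 694 density bands.
Specimen A: dividing by 2 density bands per year: 694 / 2 = 347 years.
A: Extension rate ≈ 52.4 / 347 = 0.151 mm per year.
B spans 166.3 / 0.151 = 1101.32 years; at 2 density bands per year that is 1101.32 × 2 ≈ 2203 density bands.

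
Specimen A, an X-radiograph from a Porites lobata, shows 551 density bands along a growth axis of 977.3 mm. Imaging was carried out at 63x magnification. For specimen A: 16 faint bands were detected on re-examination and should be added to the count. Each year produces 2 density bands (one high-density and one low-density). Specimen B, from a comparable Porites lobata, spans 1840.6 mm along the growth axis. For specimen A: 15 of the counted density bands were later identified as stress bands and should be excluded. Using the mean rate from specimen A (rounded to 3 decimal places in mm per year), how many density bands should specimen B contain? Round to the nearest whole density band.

1040 density bands

Specimen A: adjusted count: 551 − 15 + 16 = 552 density bands.
Specimen A: with 2 density bands per year, 552 / 2 = 276 years.
A: 977.3 mm over 276 years gives 977.3 / 276 ≈ 3.541 mm/year.
B spans 1840.6 / 3.541 = 519.80 years; at 2 density bands per year that is 519.80 × 2 ≈ 1040 density bands.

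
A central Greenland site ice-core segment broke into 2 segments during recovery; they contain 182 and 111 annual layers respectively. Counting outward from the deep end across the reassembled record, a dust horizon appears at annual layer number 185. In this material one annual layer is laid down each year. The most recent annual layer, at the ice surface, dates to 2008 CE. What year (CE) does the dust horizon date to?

Total annual layers = 182 + 111 = 293.
The dust horizon sits at annual layer 185 from the deep end, so 293 − 185 = 108 annual layers formed after it.
Counting back 108 years from 2008 CE places the dust horizon in 2008 − 108 = 1900 CE.

1900 CE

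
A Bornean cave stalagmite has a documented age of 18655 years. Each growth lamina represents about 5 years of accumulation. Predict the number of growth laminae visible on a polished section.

At 5 years per growth lamina, 18655 / 5 = 3731 growth laminae are expected.
So 3731 growth laminae should be present.

3731 growth laminae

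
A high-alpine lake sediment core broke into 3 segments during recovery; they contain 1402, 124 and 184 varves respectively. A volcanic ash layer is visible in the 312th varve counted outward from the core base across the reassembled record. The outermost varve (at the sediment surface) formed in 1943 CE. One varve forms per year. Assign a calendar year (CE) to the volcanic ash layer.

545 CE

Total varves = 1402 + 124 + 184 = 1710.
The volcanic ash layer sits at varve 312 from the core base, so 1710 − 312 = 1398 varves formed after it.
The varve at the sediment surface is 1943 CE, so the volcanic ash layer dates to 1943 − 1398 = 545 CE.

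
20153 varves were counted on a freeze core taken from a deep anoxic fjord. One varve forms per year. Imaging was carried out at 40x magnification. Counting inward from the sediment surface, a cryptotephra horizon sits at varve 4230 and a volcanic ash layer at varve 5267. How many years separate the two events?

1037 years

5267 − 4230 = 1037 varves lie between the two events.
At one varve per year, 1037 years elapsed between them.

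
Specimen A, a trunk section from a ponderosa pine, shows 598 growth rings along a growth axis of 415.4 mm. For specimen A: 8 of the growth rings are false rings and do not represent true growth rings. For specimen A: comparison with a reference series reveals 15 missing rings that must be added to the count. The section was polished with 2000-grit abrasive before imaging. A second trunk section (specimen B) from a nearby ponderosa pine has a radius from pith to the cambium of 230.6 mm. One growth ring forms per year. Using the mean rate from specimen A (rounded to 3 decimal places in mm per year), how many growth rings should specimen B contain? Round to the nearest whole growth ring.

Specimen A: after corrections the count is 598 − 8 + 15 = 605 growth rings.
A: Mean rate = 415.4 mm / 605 years ≈ 0.687 mm per year.
B spans 230.6 / 0.687 = 335.66 years ≈ 336 growth rings.

336 growth rings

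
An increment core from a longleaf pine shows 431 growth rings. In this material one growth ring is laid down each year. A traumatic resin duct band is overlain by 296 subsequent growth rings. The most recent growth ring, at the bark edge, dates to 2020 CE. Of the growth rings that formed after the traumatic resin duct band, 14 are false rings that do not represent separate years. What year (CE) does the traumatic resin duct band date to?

There are 296 growth rings younger than the traumatic resin duct band.
Excluding 14 false growth rings: 296 − 14 = 282.
The growth ring at the bark edge is 2020 CE, so the traumatic resin duct band dates to 2020 − 282 = 1738 CE.

1738 CE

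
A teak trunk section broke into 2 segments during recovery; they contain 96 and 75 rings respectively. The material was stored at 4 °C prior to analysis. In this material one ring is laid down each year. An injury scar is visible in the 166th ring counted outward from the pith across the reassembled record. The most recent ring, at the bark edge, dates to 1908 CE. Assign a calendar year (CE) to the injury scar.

Total rings = 96 + 75 = 171.
171 − 166 = 5 rings lie beyond the injury scar toward the bark edge.
Counting back 5 years from 1908 CE places the injury scar in 1908 − 5 = 1903 CE.

1903 CE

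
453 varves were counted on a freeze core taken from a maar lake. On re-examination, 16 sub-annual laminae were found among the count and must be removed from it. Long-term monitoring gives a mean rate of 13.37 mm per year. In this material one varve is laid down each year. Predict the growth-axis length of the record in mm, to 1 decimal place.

5842.7 mm

Adjusted count: 453 − 16 = 437 varves.
Predicted length = 13.37 mm/year × 437 years = 5842.7 mm.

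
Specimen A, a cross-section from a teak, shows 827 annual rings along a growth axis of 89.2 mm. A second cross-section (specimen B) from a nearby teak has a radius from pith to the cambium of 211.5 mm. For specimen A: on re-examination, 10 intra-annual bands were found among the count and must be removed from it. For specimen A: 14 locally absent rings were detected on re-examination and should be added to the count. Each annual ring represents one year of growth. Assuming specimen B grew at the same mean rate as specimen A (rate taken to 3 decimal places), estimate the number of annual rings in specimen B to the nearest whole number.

1977 annual rings

Specimen A: adjusted count: 827 − 10 + 14 = 831 annual rings.
A: Mean rate = 89.2 mm / 831 years ≈ 0.107 mm/yr.
B spans 211.5 / 0.107 = 1976.64 years ≈ 1977 annual rings.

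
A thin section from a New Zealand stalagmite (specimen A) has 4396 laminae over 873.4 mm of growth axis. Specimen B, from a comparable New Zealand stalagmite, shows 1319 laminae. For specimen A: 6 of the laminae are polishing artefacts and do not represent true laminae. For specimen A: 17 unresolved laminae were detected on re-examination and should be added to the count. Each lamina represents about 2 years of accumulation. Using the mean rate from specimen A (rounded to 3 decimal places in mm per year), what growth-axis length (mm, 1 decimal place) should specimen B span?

261.2 mm

Specimen A: correcting the raw count gives 4396 − 6 + 17 = 4407 true laminae.
Specimen A: at 2 years per lamina, 4407 × 2 = 8814 years.
A: Extension rate ≈ 873.4 / 8814 = 0.099 mm/yr.
Specimen B: at 2 years per lamina, 1319 × 2 = 2638 years. B's length ≈ 0.099 × 2638 = 261.2 mm.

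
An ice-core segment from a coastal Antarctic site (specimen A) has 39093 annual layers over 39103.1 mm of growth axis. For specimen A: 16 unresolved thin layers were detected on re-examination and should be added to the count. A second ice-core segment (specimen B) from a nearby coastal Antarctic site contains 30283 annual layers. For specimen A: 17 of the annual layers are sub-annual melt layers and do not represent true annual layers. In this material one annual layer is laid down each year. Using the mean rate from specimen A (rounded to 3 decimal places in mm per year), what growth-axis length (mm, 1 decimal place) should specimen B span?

Specimen A: true annual layer count = 39093 − 17 + 16 = 39092.
A: 39103.1 mm over 39092 years gives 39103.1 / 39092 ≈ 1.000 mm per year.
Length of B = 1.000 × 30283 = 30283.0 mm.

30283.0 mm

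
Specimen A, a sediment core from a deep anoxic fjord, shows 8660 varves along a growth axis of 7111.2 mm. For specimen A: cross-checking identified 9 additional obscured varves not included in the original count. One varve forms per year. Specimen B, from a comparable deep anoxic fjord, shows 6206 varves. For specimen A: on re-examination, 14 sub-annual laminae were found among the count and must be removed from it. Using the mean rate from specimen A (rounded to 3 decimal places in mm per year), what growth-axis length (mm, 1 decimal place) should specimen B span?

Specimen A: adjusted count: 8660 − 14 + 9 = 8655 varves.
A: 7111.2 mm over 8655 years gives 7111.2 / 8655 ≈ 0.822 mm/yr.
For B, 0.822 mm/year × 6206 years = 5101.3 mm.

5101.3 mm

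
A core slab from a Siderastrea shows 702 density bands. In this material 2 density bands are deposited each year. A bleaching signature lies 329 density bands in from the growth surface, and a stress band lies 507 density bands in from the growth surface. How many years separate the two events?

507 − 329 = 178 density bands lie between the two events.
With 2 density bands per year, 178 / 2 = 89 years.

89 yr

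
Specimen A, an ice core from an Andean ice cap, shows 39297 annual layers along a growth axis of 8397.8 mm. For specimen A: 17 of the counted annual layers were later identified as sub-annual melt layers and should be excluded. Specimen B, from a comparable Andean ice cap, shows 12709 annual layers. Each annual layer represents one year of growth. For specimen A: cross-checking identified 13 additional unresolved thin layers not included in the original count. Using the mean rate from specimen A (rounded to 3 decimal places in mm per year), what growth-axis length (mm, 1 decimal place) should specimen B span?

2719.7 mm

Specimen A: true annual layer count = 39297 − 17 + 13 = 39293.
A: Extension rate ≈ 8397.8 / 39293 = 0.214 mm/yr.
B's length ≈ 0.214 × 12709 = 2719.7 mm.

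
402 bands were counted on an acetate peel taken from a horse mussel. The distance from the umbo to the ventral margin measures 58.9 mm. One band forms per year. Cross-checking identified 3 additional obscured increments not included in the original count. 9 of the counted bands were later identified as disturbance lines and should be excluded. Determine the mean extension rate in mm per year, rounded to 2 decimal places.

0.15 mm per year

Correcting the raw count gives 402 − 9 + 3 = 396 true bands.
Extension rate ≈ 58.9 / 396 = 0.15 mm per year.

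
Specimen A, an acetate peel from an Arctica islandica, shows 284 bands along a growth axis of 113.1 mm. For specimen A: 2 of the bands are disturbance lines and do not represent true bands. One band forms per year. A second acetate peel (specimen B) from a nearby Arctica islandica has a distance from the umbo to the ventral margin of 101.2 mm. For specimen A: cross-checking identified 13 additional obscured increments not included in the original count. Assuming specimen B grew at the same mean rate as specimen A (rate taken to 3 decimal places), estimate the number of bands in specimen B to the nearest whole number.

Specimen A: adjusted count: 284 − 2 + 13 = 295 bands.
A: 113.1 mm over 295 years gives 113.1 / 295 ≈ 0.383 mm/yr.
B spans 101.2 / 0.383 = 264.23 years ≈ 264 bands.

264 bands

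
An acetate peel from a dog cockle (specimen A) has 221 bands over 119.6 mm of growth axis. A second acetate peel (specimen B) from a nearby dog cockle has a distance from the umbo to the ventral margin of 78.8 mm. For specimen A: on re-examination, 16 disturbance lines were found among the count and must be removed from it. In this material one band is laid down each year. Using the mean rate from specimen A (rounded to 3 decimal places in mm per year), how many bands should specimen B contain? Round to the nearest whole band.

Specimen A: true band count = 221 − 16 = 205.
A: 119.6 mm over 205 years gives 119.6 / 205 ≈ 0.583 mm per year.
B spans 78.8 / 0.583 = 135.16 years ≈ 135 bands.

135 bands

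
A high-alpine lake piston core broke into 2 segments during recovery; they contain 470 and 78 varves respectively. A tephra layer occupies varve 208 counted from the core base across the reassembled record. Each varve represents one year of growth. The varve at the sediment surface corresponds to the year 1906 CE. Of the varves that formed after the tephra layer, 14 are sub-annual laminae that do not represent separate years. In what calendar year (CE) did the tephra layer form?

Total varves = 470 + 78 = 548.
Between varve 208 and the sediment surface there are 548 − 208 = 340 varves.
340 − 14 false = 326 true varves after the tephra layer.
1906 − 326 = 1580 CE.

1580 CE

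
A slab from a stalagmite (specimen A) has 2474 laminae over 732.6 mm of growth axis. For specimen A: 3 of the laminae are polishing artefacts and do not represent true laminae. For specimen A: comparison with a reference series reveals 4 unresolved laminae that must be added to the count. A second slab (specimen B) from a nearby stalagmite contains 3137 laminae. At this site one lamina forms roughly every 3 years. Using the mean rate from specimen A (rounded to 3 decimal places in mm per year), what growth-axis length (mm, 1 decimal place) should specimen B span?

Specimen A: true lamina count = 2474 − 3 + 4 = 2475.
Specimen A: multiplying by 3 years per lamina: 2475 × 3 = 7425 years.
A: 732.6 mm over 7425 years gives 732.6 / 7425 ≈ 0.099 mm per year.
Specimen B: multiplying by 3 years per lamina: 3137 × 3 = 9411 years. B's length ≈ 0.099 × 9411 = 931.7 mm.

931.7 mm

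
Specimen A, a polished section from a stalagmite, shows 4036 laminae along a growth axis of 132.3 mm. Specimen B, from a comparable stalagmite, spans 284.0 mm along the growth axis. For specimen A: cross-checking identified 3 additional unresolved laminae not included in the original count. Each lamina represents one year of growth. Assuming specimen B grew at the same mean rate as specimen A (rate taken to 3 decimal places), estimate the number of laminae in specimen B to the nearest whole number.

Specimen A: adjusted count: 4036 + 3 = 4039 laminae.
A: 132.3 mm over 4039 years gives 132.3 / 4039 ≈ 0.033 mm per year.
For B, 284.0 / 0.033 = 8606.06 years ≈ 8606 laminae.

8606 laminae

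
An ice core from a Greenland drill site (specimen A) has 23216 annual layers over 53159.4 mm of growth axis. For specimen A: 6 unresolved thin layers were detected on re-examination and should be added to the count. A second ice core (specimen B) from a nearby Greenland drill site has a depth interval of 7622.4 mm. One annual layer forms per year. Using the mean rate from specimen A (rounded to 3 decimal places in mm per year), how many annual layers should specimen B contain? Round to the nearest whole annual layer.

Specimen A: after corrections the count is 23216 + 6 = 23222 annual layers.
A: Extension rate ≈ 53159.4 / 23222 = 2.289 mm per year.
B spans 7622.4 / 2.289 = 3330.01 years ≈ 3330 annual layers.

3330 annual layers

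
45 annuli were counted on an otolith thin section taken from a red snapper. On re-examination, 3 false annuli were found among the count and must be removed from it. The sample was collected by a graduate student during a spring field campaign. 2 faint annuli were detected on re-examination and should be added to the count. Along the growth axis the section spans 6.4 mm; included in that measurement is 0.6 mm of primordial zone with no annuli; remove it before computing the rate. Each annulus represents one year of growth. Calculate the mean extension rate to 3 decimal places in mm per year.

0.132 mm per year

True annulus count = 45 − 3 + 2 = 44.
Net length = 6.4 − 0.6 = 5.8 mm.
Mean rate = 5.8 mm / 44 years ≈ 0.132 mm per year.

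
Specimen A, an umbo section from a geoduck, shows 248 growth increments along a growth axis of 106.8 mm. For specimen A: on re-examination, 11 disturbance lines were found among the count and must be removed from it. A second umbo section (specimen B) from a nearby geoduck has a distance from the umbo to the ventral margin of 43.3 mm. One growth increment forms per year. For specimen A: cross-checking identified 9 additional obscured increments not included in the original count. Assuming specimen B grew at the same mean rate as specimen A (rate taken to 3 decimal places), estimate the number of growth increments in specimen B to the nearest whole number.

100 growth increments

Specimen A: correcting the raw count gives 248 − 11 + 9 = 246 true growth increments.
A: 106.8 mm over 246 years gives 106.8 / 246 ≈ 0.434 mm per year.
Specimen B: 43.3 mm / 0.434 mm per year = 99.77 years ≈ 100 growth increments.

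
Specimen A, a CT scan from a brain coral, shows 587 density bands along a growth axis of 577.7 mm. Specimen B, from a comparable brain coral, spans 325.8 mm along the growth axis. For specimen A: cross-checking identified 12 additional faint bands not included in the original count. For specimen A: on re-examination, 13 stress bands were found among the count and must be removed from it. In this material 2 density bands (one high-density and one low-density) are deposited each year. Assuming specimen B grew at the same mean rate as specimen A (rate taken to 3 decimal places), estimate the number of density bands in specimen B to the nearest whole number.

330 density bands

Specimen A: after corrections the count is 587 − 13 + 12 = 586 density bands.
Specimen A: 586 density bands at 2 per year is 586 / 2 = 293 years.
A: Mean rate = 577.7 mm / 293 years ≈ 1.972 mm/yr.
For B, 325.8 / 1.972 = 165.21 years; at 2 density bands per year that is 165.21 × 2 ≈ 330 density bands.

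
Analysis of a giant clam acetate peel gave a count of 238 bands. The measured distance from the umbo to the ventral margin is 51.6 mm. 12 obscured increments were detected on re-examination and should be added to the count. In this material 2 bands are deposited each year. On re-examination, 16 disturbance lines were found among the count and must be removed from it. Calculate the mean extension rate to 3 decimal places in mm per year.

0.441 mm per year

Adjusted count: 238 − 16 + 12 = 234 bands.
Dividing by 2 bands per year: 234 / 2 = 117 years.
Extension rate ≈ 51.6 / 117 = 0.441 mm per year.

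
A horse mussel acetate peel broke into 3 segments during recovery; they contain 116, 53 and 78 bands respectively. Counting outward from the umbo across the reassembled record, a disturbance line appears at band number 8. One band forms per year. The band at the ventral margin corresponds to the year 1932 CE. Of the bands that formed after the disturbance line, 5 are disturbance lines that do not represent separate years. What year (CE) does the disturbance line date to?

1698 CE

Total bands = 116 + 53 + 78 = 247.
The disturbance line sits at band 8 from the umbo, so 247 − 8 = 239 bands formed after it.
239 − 5 false = 234 true bands after the disturbance line.
Counting back 234 years from 1932 CE places the disturbance line in 1932 − 234 = 1698 CE.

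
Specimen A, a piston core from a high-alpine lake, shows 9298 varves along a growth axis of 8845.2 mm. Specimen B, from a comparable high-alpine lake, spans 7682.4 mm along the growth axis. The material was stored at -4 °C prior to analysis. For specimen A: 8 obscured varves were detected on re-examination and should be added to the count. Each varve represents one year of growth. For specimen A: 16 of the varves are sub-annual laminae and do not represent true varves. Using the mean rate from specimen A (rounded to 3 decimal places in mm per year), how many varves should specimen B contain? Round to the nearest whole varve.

Specimen A: after corrections the count is 9298 − 16 + 8 = 9290 varves.
A: Mean rate = 8845.2 mm / 9290 years ≈ 0.952 mm/yr.
B spans 7682.4 / 0.952 = 8069.75 years ≈ 8070 varves.

8070 varves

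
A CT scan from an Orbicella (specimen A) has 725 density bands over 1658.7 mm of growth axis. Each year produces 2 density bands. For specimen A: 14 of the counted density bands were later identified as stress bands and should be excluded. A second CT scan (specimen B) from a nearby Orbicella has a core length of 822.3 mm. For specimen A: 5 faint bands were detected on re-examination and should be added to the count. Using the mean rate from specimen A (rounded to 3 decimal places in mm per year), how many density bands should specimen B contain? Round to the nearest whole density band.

355 density bands

Specimen A: correcting the raw count gives 725 − 14 + 5 = 716 true density bands.
Specimen A: dividing by 2 density bands per year: 716 / 2 = 358 years.
A: Extension rate ≈ 1658.7 / 358 = 4.633 mm/yr.
B spans 822.3 / 4.633 = 177.49 years; at 2 density bands per year that is 177.49 × 2 ≈ 355 density bands.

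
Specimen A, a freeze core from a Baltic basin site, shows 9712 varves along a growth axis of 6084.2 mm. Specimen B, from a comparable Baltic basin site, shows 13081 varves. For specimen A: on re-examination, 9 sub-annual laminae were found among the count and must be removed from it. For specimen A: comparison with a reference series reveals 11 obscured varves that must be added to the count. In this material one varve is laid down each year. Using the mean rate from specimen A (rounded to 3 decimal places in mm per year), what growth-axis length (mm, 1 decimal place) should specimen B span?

8188.7 mm

Specimen A: correcting the raw count gives 9712 − 9 + 11 = 9714 true varves.
A: 6084.2 mm over 9714 years gives 6084.2 / 9714 ≈ 0.626 mm/yr.
B's length ≈ 0.626 × 13081 = 8188.7 mm.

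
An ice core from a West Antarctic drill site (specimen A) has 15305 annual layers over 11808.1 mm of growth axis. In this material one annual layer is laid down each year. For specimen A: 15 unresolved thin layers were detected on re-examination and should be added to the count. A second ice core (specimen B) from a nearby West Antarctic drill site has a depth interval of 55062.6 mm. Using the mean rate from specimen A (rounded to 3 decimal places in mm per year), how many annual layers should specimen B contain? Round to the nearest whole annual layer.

71417 annual layers

Specimen A: correcting the raw count gives 15305 + 15 = 15320 true annual layers.
A: Mean rate = 11808.1 mm / 15320 years ≈ 0.771 mm per year.
For B, 55062.6 / 0.771 = 71417.12 years ≈ 71417 annual layers.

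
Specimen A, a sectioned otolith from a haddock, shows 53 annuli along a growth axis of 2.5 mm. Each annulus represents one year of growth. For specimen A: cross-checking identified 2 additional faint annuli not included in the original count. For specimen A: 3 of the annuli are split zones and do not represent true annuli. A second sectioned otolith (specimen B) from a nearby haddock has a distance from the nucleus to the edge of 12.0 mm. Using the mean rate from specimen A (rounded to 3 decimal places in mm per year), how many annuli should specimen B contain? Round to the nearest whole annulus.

250 annuli

Specimen A: correcting the raw count gives 53 − 3 + 2 = 52 true annuli.
A: 2.5 mm over 52 years gives 2.5 / 52 ≈ 0.048 mm/yr.
B spans 12.0 / 0.048 = 250.00 years ≈ 250 annuli.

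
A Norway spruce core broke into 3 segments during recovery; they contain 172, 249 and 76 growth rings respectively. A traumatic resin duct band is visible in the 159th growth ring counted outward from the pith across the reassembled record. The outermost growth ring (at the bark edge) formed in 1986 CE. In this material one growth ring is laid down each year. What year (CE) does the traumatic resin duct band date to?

Total growth rings = 172 + 249 + 76 = 497.
497 − 159 = 338 growth rings lie beyond the traumatic resin duct band toward the bark edge.
1986 − 338 = 1648 CE.

1648 CE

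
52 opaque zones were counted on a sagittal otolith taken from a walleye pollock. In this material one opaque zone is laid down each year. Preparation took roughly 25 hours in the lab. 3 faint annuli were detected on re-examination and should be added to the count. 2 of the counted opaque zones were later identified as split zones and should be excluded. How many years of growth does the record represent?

53 years

After corrections the count is 52 − 2 + 3 = 53 opaque zones.
At one opaque zone per year, that is 53 years.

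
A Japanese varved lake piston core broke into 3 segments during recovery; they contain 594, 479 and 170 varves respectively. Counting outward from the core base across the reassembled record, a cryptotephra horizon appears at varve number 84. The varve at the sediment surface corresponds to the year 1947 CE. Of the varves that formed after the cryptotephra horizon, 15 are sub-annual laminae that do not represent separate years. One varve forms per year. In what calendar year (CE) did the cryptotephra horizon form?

803 CE

Total varves = 594 + 479 + 170 = 1243.
1243 − 84 = 1159 varves lie beyond the cryptotephra horizon toward the sediment surface.
1159 − 15 false = 1144 true varves after the cryptotephra horizon.
The varve at the sediment surface is 1947 CE, so the cryptotephra horizon dates to 1947 − 1144 = 803 CE.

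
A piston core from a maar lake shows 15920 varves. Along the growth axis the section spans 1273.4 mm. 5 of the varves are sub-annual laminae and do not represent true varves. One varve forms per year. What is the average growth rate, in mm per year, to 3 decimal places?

Correcting the raw count gives 15920 − 5 = 15915 true varves.
Extension rate ≈ 1273.4 / 15915 = 0.080 mm per year.

0.080 mm per year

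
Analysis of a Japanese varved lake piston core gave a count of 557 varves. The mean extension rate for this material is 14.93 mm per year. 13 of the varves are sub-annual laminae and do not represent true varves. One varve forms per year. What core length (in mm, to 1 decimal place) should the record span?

Adjusted count: 557 − 13 = 544 varves.
544 years at 14.93 mm/year gives 14.93 × 544 = 8121.9 mm.

8121.9 mm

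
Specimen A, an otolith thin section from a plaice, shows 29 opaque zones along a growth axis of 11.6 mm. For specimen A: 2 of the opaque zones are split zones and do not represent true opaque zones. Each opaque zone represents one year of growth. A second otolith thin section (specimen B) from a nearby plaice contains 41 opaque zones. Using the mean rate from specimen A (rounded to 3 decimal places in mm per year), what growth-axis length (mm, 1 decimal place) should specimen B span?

17.6 mm

Specimen A: true opaque zone count = 29 − 2 = 27.
A: Extension rate ≈ 11.6 / 27 = 0.430 mm/year.
Length of B = 0.430 × 41 = 17.6 mm.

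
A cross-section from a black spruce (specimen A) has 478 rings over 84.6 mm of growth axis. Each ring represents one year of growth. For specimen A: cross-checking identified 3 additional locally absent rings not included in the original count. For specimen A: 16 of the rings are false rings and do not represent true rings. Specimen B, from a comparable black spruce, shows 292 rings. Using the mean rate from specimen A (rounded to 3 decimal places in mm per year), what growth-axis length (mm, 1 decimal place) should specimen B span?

Specimen A: after corrections the count is 478 − 16 + 3 = 465 rings.
A: Mean rate = 84.6 mm / 465 years ≈ 0.182 mm/yr.
Length of B = 0.182 × 292 = 53.1 mm.

53.1 mm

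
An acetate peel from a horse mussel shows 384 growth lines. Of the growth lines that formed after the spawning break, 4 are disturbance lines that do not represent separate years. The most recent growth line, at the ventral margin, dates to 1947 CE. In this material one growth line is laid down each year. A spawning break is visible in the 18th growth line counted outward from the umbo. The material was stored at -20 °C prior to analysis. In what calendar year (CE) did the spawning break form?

The spawning break sits at growth line 18 from the umbo, so 384 − 18 = 366 growth lines formed after it.
366 − 4 false = 362 true growth lines after the spawning break.
The growth line at the ventral margin is 1947 CE, so the spawning break dates to 1947 − 362 = 1585 CE.

1585 CE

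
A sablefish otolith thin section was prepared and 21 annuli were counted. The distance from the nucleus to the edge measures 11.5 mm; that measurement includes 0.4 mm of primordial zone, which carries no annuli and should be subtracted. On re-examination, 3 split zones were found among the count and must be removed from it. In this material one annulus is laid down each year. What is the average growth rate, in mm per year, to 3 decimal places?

0.617 mm per year

Adjusted count: 21 − 3 = 18 annuli.
Removing the 0.4 mm offcut leaves 11.5 − 0.4 = 11.1 mm.
Mean rate = 11.1 mm / 18 years ≈ 0.617 mm per year.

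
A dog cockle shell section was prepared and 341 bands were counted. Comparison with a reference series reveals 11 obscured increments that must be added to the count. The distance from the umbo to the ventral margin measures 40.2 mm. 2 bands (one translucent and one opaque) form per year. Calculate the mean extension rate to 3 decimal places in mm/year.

0.228 mm/year

True band count = 341 + 11 = 352.
352 bands at 2 per year is 352 / 2 = 176 years.
40.2 mm over 176 years gives 40.2 / 176 ≈ 0.228 mm/year.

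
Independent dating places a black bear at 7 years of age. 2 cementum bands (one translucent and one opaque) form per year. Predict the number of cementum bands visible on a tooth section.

7 years at 2 cementum bands per year gives 7 × 2 = 14 cementum bands.
So 14 cementum bands should be present.

14 cementum bands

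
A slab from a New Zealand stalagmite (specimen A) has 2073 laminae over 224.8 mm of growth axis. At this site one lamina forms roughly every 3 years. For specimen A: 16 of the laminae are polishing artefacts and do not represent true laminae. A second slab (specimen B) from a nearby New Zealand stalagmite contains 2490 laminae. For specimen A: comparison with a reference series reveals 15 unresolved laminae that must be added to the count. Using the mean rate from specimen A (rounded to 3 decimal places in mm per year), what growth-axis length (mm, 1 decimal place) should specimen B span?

268.9 mm

Specimen A: after corrections the count is 2073 − 16 + 15 = 2072 laminae.
Specimen A: multiplying by 3 years per lamina: 2072 × 3 = 6216 years.
A: 224.8 mm over 6216 years gives 224.8 / 6216 ≈ 0.036 mm/year.
Specimen B: 2490 laminae at 3 years each span 2490 × 3 = 7470 years. B's length ≈ 0.036 × 7470 = 268.9 mm.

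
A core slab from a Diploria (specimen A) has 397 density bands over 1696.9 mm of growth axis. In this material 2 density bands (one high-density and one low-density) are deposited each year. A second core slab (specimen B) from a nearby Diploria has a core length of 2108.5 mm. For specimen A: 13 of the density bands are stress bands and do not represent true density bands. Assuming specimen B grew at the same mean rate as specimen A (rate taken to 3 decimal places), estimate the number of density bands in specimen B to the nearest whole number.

Specimen A: true density band count = 397 − 13 = 384.
Specimen A: 384 density bands at 2 per year is 384 / 2 = 192 years.
A: Extension rate ≈ 1696.9 / 192 = 8.838 mm per year.
B spans 2108.5 / 8.838 = 238.57 years; at 2 density bands per year that is 238.57 × 2 ≈ 477 density bands.

477 density bands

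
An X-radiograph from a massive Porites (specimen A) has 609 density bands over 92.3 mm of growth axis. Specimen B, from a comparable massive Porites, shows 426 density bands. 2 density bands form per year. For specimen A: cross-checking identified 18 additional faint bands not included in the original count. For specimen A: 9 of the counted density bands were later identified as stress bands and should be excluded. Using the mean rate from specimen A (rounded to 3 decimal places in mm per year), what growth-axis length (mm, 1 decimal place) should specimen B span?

63.7 mm

Specimen A: after corrections the count is 609 − 9 + 18 = 618 density bands.
Specimen A: with 2 density bands per year, 618 / 2 = 309 years.
A: 92.3 mm over 309 years gives 92.3 / 309 ≈ 0.299 mm per year.
Specimen B: 426 density bands at 2 per year is 426 / 2 = 213 years. For B, 0.299 mm/year × 213 years = 63.7 mm.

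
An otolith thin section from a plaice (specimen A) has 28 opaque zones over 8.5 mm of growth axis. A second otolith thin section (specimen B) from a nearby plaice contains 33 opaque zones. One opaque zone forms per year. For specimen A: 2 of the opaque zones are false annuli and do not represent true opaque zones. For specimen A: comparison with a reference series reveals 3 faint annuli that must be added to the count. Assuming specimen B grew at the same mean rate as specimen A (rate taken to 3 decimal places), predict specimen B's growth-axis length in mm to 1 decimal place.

Specimen A: correcting the raw count gives 28 − 2 + 3 = 29 true opaque zones.
A: Mean rate = 8.5 mm / 29 years ≈ 0.293 mm/yr.
For B, 0.293 mm/year × 33 years = 9.7 mm.

9.7 mm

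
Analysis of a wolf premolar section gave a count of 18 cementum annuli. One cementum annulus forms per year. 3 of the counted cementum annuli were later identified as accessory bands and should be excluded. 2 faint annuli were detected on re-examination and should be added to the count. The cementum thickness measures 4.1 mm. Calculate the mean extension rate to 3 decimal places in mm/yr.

0.241 mm/yr

Adjusted count: 18 − 3 + 2 = 17 cementum annuli.
4.1 mm over 17 years gives 4.1 / 17 ≈ 0.241 mm/yr.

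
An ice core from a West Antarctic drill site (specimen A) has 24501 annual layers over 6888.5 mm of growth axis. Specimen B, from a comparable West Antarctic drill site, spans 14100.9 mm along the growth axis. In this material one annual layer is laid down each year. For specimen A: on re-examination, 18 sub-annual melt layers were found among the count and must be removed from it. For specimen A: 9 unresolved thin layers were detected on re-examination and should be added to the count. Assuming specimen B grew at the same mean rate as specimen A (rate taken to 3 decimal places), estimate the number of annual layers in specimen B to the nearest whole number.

Specimen A: true annual layer count = 24501 − 18 + 9 = 24492.
A: Extension rate ≈ 6888.5 / 24492 = 0.281 mm/yr.
Specimen B: 14100.9 mm / 0.281 mm per year = 50181.14 years ≈ 50181 annual layers.

50181 annual layers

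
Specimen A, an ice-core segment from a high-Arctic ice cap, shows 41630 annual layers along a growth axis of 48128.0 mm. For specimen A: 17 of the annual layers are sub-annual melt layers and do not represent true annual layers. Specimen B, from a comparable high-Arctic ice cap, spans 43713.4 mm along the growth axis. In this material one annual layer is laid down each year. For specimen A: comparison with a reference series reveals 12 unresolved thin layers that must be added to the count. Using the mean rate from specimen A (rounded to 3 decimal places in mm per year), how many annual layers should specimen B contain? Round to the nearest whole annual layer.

37814 annual layers

Specimen A: true annual layer count = 41630 − 17 + 12 = 41625.
A: Mean rate = 48128.0 mm / 41625 years ≈ 1.156 mm per year.
B spans 43713.4 / 1.156 = 37814.36 years ≈ 37814 annual layers.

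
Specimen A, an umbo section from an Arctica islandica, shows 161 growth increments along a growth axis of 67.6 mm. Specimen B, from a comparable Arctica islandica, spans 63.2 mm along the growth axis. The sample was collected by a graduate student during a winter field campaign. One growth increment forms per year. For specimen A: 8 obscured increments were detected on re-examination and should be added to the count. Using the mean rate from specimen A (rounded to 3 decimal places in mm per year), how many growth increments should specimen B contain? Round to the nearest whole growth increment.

Specimen A: adjusted count: 161 + 8 = 169 growth increments.
A: 67.6 mm over 169 years gives 67.6 / 169 ≈ 0.400 mm/yr.
B spans 63.2 / 0.400 = 158.00 years ≈ 158 growth increments.

158 growth increments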